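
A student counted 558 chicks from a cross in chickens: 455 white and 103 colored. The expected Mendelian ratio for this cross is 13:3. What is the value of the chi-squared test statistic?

Under the 13:3 hypothesis (Σ ratio = 16, N = 558):
  white: 558 × 13/16 = 453.375
  colored: 558 × 3/16 = 104.625
χ² = Σ (O − E)² / E
  white: (455 − 453.375)² / 453.375 = 0.0058
  colored: (103 − 104.625)² / 104.625 = 0.0252
χ² = 0.0058 + 0.0252 = 0.031

0.031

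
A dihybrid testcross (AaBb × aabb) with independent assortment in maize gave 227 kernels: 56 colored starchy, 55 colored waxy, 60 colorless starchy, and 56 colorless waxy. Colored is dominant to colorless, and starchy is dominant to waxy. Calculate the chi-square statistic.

A dihybrid testcross with independent assortment gives a 1:1:1:1 ratio.
The 1:1:1:1 ratio has 4 parts, so with N = 227 the expected counts are:
  colored starchy: 227 × 1/4 = 56.75
  colored waxy: 227 × 1/4 = 56.75
  colorless starchy: 227 × 1/4 = 56.75
  colorless waxy: 227 × 1/4 = 56.75
χ² = Σ (O − E)² / E
  colored starchy: (56 − 56.75)² / 56.75 = 0.0099
  colored waxy: (55 − 56.75)² / 56.75 = 0.0540
  colorless starchy: (60 − 56.75)² / 56.75 = 0.1861
  colorless waxy: (56 − 56.75)² / 56.75 = 0.0099
χ² = 0.0099 + 0.0540 + 0.1861 + 0.0099 = 0.2599 ≈ 0.260

0.260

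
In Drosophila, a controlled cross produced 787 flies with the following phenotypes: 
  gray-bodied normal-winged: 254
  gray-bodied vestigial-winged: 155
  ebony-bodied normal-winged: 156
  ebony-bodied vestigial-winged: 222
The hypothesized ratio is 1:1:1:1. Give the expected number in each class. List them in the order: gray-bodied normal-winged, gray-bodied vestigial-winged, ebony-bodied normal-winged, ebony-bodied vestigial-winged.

Total ratio parts = 4. Expected numbers out of 787:
  gray-bodied normal-winged: 787 × 1/4 = 196.75
  gray-bodied vestigial-winged: 787 × 1/4 = 196.75
  ebony-bodied normal-winged: 787 × 1/4 = 196.75
  ebony-bodied vestigial-winged: 787 × 1/4 = 196.75

196.75, 196.75, 196.75, 196.75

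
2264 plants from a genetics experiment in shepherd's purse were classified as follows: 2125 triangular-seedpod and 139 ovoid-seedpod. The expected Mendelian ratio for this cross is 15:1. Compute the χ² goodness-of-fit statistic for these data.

0.047

Expected counts for N = 2264 under a 15:1 ratio (total parts = 16):
  triangular-seedpod: 2264 × 15/16 = 2122.5
  ovoid-seedpod: 2264 × 1/16 = 141.5
χ² = Σ (O − E)² / E
  triangular-seedpod: (2125 − 2122.5)² / 2122.5 = 0.0029
  ovoid-seedpod: (139 − 141.5)² / 141.5 = 0.0442
χ² = 0.0029 + 0.0442 = 0.0471 ≈ 0.047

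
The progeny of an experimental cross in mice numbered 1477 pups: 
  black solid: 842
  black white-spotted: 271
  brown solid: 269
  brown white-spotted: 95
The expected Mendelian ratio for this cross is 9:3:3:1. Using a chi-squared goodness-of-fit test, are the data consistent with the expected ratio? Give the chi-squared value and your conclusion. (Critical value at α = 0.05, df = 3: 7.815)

0.584; consistent

Expected counts for N = 1477 under a 9:3:3:1 ratio (total parts = 16):
  black solid: 1477 × 9/16 = 830.8125
  black white-spotted: 1477 × 3/16 = 276.9375
  brown solid: 1477 × 3/16 = 276.9375
  brown white-spotted: 1477 × 1/16 = 92.3125
χ² = Σ (O − E)² / E
  black solid: (842 − 830.8125)² / 830.8125 = 0.1506
  black white-spotted: (271 − 276.9375)² / 276.9375 = 0.1273
  brown solid: (269 − 276.9375)² / 276.9375 = 0.2275
  brown white-spotted: (95 − 92.3125)² / 92.3125 = 0.0782
χ² = 0.1506 + 0.1273 + 0.2275 + 0.0782 = 0.5836 ≈ 0.584
Degrees of freedom = 4 − 1 = 3; critical value at α = 0.05 is 7.815.
Since 0.584 < 7.815, we fail to reject the null hypothesis — the data are consistent with the 9:3:3:1 ratio.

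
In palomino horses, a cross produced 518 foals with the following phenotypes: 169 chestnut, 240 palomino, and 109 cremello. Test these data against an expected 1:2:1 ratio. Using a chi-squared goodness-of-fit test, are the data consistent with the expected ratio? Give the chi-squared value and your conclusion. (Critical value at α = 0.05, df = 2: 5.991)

16.687; not consistent

Total ratio parts = 4. Expected numbers out of 518:
  chestnut: 518 × 1/4 = 129.5
  palomino: 518 × 2/4 = 259
  cremello: 518 × 1/4 = 129.5
χ² = Σ (O − E)² / E
  chestnut: (169 − 129.5)² / 129.5 = 12.0483
  palomino: (240 − 259)² / 259 = 1.3938
  cremello: (109 − 129.5)² / 129.5 = 3.2452
χ² = 12.0483 + 1.3938 + 3.2452 = 16.6873 ≈ 16.687
Degrees of freedom = 3 − 1 = 2; critical value at α = 0.05 is 5.991.
Since 16.687 > 5.991, we reject the null hypothesis — the data do not fit the 1:2:1 ratio.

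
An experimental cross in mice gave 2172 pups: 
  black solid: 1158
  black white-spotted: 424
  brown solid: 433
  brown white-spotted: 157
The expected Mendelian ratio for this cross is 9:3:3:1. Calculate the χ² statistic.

8.970

Total ratio parts = 16. Expected numbers out of 2172:
  black solid: 2172 × 9/16 = 1221.75
  black white-spotted: 2172 × 3/16 = 407.25
  brown solid: 2172 × 3/16 = 407.25
  brown white-spotted: 2172 × 1/16 = 135.75
χ² = Σ (O − E)² / E
  black solid: (1158 − 1221.75)² / 1221.75 = 3.3264
  black white-spotted: (424 − 407.25)² / 407.25 = 0.6889
  brown solid: (433 − 407.25)² / 407.25 = 1.6281
  brown white-spotted: (157 − 135.75)² / 135.75 = 3.3264
χ² = 3.3264 + 0.6889 + 1.6281 + 3.3264 = 8.9698 ≈ 8.970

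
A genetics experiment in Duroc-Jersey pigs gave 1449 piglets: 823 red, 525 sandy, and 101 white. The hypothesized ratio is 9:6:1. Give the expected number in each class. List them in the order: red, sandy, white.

815.0625, 543.375, 90.5625

The 9:6:1 ratio has 16 parts, so with N = 1449 the expected counts are:
  red: 1449 × 9/16 = 815.0625
  sandy: 1449 × 6/16 = 543.375
  white: 1449 × 1/16 = 90.5625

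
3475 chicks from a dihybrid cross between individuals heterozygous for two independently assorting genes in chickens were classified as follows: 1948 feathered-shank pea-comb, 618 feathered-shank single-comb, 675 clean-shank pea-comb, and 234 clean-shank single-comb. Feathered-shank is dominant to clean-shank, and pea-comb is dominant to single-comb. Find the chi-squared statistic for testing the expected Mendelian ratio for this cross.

3.896

A dihybrid F₂ with independent assortment and complete dominance at both loci gives a 9:3:3:1 phenotypic ratio.
Under the 9:3:3:1 hypothesis (Σ ratio = 16, N = 3475):
  feathered-shank pea-comb: 3475 × 9/16 = 1954.6875
  feathered-shank single-comb: 3475 × 3/16 = 651.5625
  clean-shank pea-comb: 3475 × 3/16 = 651.5625
  clean-shank single-comb: 3475 × 1/16 = 217.1875
χ² = Σ (O − E)² / E
  feathered-shank pea-comb: (1948 − 1954.6875)² / 1954.6875 = 0.0229
  feathered-shank single-comb: (618 − 651.5625)² / 651.5625 = 1.7288
  clean-shank pea-comb: (675 − 651.5625)² / 651.5625 = 0.8431
  clean-shank single-comb: (234 − 217.1875)² / 217.1875 = 1.3015
χ² = 0.0229 + 1.7288 + 0.8431 + 1.3015 = 3.8963 ≈ 3.896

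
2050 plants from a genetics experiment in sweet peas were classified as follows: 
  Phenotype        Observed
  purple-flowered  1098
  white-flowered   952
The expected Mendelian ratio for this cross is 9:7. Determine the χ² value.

Total ratio parts = 16. Expected numbers out of 2050:
  purple-flowered: 2050 × 9/16 = 1153.125
  white-flowered: 2050 × 7/16 = 896.875
χ² = Σ (O − E)² / E
  purple-flowered: (1098 − 1153.125)² / 1153.125 = 2.6352
  white-flowered: (952 − 896.875)² / 896.875 = 3.3882
χ² = 2.6352 + 3.3882 = 6.0234 ≈ 6.023

6.023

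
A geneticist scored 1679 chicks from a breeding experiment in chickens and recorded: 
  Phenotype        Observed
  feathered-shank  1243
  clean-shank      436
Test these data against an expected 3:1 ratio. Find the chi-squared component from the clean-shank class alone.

0.629

Total ratio parts = 4. Expected numbers out of 1679:
  feathered-shank: 1679 × 3/4 = 1259.25
  clean-shank: 1679 × 1/4 = 419.75
Contribution of clean-shank: (436 − 419.75)² / 419.75 = 0.6291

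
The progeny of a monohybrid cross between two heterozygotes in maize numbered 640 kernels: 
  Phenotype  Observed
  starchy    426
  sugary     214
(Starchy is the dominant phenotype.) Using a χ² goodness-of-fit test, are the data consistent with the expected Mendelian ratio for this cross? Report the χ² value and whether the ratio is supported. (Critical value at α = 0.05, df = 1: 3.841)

24.300; not consistent

For a monohybrid cross between heterozygotes with complete dominance, the expected phenotypic ratio is 3:1.
Expected counts for N = 640 under a 3:1 ratio (total parts = 4):
  starchy: 640 × 3/4 = 480
  sugary: 640 × 1/4 = 160
χ² = Σ (O − E)² / E
  starchy: (426 − 480)² / 480 = 6.0750
  sugary: (214 − 160)² / 160 = 18.2250
χ² = 6.0750 + 18.2250 = 24.300
Degrees of freedom = 2 − 1 = 1; critical value at α = 0.05 is 3.841.
Since 24.300 > 3.841, we reject the null hypothesis — the data do not fit the 3:1 ratio.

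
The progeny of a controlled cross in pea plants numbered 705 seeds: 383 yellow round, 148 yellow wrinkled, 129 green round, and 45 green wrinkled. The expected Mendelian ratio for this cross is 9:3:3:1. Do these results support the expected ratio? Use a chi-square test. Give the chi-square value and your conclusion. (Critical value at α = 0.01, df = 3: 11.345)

2.452; consistent

The 9:3:3:1 ratio has 16 parts, so with N = 705 the expected counts are:
  yellow round: 705 × 9/16 = 396.5625
  yellow wrinkled: 705 × 3/16 = 132.1875
  green round: 705 × 3/16 = 132.1875
  green wrinkled: 705 × 1/16 = 44.0625
χ² = Σ (O − E)² / E
  yellow round: (383 − 396.5625)² / 396.5625 = 0.4638
  yellow wrinkled: (148 − 132.1875)² / 132.1875 = 1.8915
  green round: (129 − 132.1875)² / 132.1875 = 0.0769
  green wrinkled: (45 − 44.0625)² / 44.0625 = 0.0199
χ² = 0.4638 + 1.8915 + 0.0769 + 0.0199 = 2.4521 ≈ 2.452
Degrees of freedom = 4 − 1 = 3; critical value at α = 0.01 is 11.345.
Since 2.452 < 11.345, we fail to reject the null hypothesis — the data are consistent with the 9:3:3:1 ratio.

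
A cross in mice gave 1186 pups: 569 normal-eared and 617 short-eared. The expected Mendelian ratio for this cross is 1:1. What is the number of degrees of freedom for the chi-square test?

1

A goodness-of-fit test with 2 phenotype classes has df = 2 − 1 = 1.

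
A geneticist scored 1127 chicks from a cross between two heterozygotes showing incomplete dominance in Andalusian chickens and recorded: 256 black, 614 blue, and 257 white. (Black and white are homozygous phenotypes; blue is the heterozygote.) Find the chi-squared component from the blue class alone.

With incomplete dominance, a heterozygote × heterozygote cross gives a 1:2:1 phenotypic ratio.
The 1:2:1 ratio has 4 parts, so with N = 1127 the expected counts are:
  black: 1127 × 1/4 = 281.75
  blue: 1127 × 2/4 = 563.5
  white: 1127 × 1/4 = 281.75
Contribution of blue: (614 − 563.5)² / 563.5 = 4.5257

4.526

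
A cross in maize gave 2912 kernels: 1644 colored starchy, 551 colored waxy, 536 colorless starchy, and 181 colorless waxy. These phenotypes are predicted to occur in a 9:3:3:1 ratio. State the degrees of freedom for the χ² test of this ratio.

3

A goodness-of-fit test with 4 phenotype classes has df = 4 − 1 = 3.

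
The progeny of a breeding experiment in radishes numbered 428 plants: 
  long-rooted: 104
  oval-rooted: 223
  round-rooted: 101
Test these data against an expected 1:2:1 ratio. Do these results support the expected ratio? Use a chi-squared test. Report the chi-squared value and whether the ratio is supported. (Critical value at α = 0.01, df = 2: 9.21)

0.799; consistent

Expected counts for N = 428 under a 1:2:1 ratio (total parts = 4):
  long-rooted: 428 × 1/4 = 107
  oval-rooted: 428 × 2/4 = 214
  round-rooted: 428 × 1/4 = 107
χ² = Σ (O − E)² / E
  long-rooted: (104 − 107)² / 107 = 0.0841
  oval-rooted: (223 − 214)² / 214 = 0.3785
  round-rooted: (101 − 107)² / 107 = 0.3364
χ² = 0.0841 + 0.3785 + 0.3364 = 0.799
Degrees of freedom = 3 − 1 = 2; critical value at α = 0.01 is 9.21.
Since 0.799 < 9.21, we fail to reject the null hypothesis — the data are consistent with the 1:2:1 ratio.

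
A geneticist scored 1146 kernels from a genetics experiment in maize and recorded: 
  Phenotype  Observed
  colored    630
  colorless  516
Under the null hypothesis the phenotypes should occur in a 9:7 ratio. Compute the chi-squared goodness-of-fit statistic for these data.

0.758

The 9:7 ratio has 16 parts, so with N = 1146 the expected counts are:
  colored: 1146 × 9/16 = 644.625
  colorless: 1146 × 7/16 = 501.375
χ² = Σ (O − E)² / E
  colored: (630 − 644.625)² / 644.625 = 0.3318
  colorless: (516 − 501.375)² / 501.375 = 0.4266
χ² = 0.3318 + 0.4266 = 0.7584 ≈ 0.758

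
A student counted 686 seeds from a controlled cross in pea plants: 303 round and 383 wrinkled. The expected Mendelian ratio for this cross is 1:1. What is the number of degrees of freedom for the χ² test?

A goodness-of-fit test with 2 phenotype classes has df = 2 − 1 = 1.

1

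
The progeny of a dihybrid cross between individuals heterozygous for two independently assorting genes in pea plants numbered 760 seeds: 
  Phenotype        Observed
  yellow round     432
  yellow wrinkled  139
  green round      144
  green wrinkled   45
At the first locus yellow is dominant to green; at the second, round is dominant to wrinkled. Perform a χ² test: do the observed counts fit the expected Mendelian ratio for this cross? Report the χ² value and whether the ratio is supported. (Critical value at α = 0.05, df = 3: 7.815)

A dihybrid F₂ with independent assortment and complete dominance at both loci gives a 9:3:3:1 phenotypic ratio.
The 9:3:3:1 ratio has 16 parts, so with N = 760 the expected counts are:
  yellow round: 760 × 9/16 = 427.5
  yellow wrinkled: 760 × 3/16 = 142.5
  green round: 760 × 3/16 = 142.5
  green wrinkled: 760 × 1/16 = 47.5
χ² = Σ (O − E)² / E
  yellow round: (432 − 427.5)² / 427.5 = 0.0474
  yellow wrinkled: (139 − 142.5)² / 142.5 = 0.0860
  green round: (144 − 142.5)² / 142.5 = 0.0158
  green wrinkled: (45 − 47.5)² / 47.5 = 0.1316
χ² = 0.0474 + 0.0860 + 0.0158 + 0.1316 = 0.2808 ≈ 0.281
Degrees of freedom = 4 − 1 = 3; critical value at α = 0.05 is 7.815.
Since 0.281 < 7.815, we fail to reject the null hypothesis — the data are consistent with the 9:3:3:1 ratio.

0.281; consistent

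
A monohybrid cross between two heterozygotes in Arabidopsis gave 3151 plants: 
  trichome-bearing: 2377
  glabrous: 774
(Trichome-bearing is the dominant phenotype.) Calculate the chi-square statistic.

For a monohybrid cross between heterozygotes with complete dominance, the expected phenotypic ratio is 3:1.
Expected counts for N = 3151 under a 3:1 ratio (total parts = 4):
  trichome-bearing: 3151 × 3/4 = 2363.25
  glabrous: 3151 × 1/4 = 787.75
χ² = Σ (O − E)² / E
  trichome-bearing: (2377 − 2363.25)² / 2363.25 = 0.0800
  glabrous: (774 − 787.75)² / 787.75 = 0.2400
χ² = 0.0800 + 0.2400 = 0.320

0.320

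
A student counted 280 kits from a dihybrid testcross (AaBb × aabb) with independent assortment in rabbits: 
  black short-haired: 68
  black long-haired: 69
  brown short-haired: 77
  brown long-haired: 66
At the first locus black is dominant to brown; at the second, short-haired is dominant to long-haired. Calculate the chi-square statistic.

1.000

A dihybrid testcross with independent assortment gives a 1:1:1:1 ratio.
Expected counts for N = 280 under a 1:1:1:1 ratio (total parts = 4):
  black short-haired: 280 × 1/4 = 70
  black long-haired: 280 × 1/4 = 70
  brown short-haired: 280 × 1/4 = 70
  brown long-haired: 280 × 1/4 = 70
χ² = Σ (O − E)² / E
  black short-haired: (68 − 70)² / 70 = 0.0571
  black long-haired: (69 − 70)² / 70 = 0.0143
  brown short-haired: (77 − 70)² / 70 = 0.7000
  brown long-haired: (66 − 70)² / 70 = 0.2286
χ² = 0.0571 + 0.0143 + 0.7000 + 0.2286 = 1.000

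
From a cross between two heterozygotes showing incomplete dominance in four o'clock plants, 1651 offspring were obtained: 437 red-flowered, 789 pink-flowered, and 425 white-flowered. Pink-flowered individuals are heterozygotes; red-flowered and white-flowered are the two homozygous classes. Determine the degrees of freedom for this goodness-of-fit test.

2

With incomplete dominance, a heterozygote × heterozygote cross gives a 1:2:1 phenotypic ratio.
A goodness-of-fit test with 3 phenotype classes has df = 3 − 1 = 2.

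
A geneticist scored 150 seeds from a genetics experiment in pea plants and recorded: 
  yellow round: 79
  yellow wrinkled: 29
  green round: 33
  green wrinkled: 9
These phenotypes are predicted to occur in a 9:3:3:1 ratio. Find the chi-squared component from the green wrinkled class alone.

The 9:3:3:1 ratio has 16 parts, so with N = 150 the expected counts are:
  yellow round: 150 × 9/16 = 84.375
  yellow wrinkled: 150 × 3/16 = 28.125
  green round: 150 × 3/16 = 28.125
  green wrinkled: 150 × 1/16 = 9.375
Contribution of green wrinkled: (9 − 9.375)² / 9.375 = 0.0150

0.015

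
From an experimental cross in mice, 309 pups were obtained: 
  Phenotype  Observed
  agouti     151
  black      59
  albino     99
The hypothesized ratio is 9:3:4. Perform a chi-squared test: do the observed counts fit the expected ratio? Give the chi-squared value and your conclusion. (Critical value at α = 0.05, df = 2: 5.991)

Total ratio parts = 16. Expected numbers out of 309:
  agouti: 309 × 9/16 = 173.8125
  black: 309 × 3/16 = 57.9375
  albino: 309 × 4/16 = 77.25
χ² = Σ (O − E)² / E
  agouti: (151 − 173.8125)² / 173.8125 = 2.9941
  black: (59 − 57.9375)² / 57.9375 = 0.0195
  albino: (99 − 77.25)² / 77.25 = 6.1238
χ² = 2.9941 + 0.0195 + 6.1238 = 9.1374 ≈ 9.137
Degrees of freedom = 3 − 1 = 2; critical value at α = 0.05 is 5.991.
Since 9.137 > 5.991, we reject the null hypothesis — the data do not fit the 9:3:4 ratio.

9.137; not consistent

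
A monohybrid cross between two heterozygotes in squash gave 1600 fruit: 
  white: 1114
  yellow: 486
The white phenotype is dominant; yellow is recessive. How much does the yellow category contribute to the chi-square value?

For a monohybrid cross between heterozygotes with complete dominance, the expected phenotypic ratio is 3:1.
Under the 3:1 hypothesis (Σ ratio = 4, N = 1600):
  white: 1600 × 3/4 = 1200
  yellow: 1600 × 1/4 = 400
Contribution of yellow: (486 − 400)² / 400 = 18.4900

18.490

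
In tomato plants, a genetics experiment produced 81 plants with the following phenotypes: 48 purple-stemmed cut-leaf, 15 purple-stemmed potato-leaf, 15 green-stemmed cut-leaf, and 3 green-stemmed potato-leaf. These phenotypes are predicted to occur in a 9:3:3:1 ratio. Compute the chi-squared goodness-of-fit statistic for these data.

Total ratio parts = 16. Expected numbers out of 81:
  purple-stemmed cut-leaf: 81 × 9/16 = 45.5625
  purple-stemmed potato-leaf: 81 × 3/16 = 15.1875
  green-stemmed cut-leaf: 81 × 3/16 = 15.1875
  green-stemmed potato-leaf: 81 × 1/16 = 5.0625
χ² = Σ (O − E)² / E
  purple-stemmed cut-leaf: (48 − 45.5625)² / 45.5625 = 0.1304
  purple-stemmed potato-leaf: (15 − 15.1875)² / 15.1875 = 0.0023
  green-stemmed cut-leaf: (15 − 15.1875)² / 15.1875 = 0.0023
  green-stemmed potato-leaf: (3 − 5.0625)² / 5.0625 = 0.8403
χ² = 0.1304 + 0.0023 + 0.0023 + 0.8403 = 0.9753 ≈ 0.975

0.975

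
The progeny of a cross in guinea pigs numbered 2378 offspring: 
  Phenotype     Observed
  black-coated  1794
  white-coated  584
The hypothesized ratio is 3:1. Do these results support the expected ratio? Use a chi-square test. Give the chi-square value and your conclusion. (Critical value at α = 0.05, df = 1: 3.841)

Total ratio parts = 4. Expected numbers out of 2378:
  black-coated: 2378 × 3/4 = 1783.5
  white-coated: 2378 × 1/4 = 594.5
χ² = Σ (O − E)² / E
  black-coated: (1794 − 1783.5)² / 1783.5 = 0.0618
  white-coated: (584 − 594.5)² / 594.5 = 0.1854
χ² = 0.0618 + 0.1854 = 0.2472 ≈ 0.247
Degrees of freedom = 2 − 1 = 1; critical value at α = 0.05 is 3.841.
Since 0.247 < 3.841, we fail to reject the null hypothesis — the data are consistent with the 3:1 ratio.

0.247; consistent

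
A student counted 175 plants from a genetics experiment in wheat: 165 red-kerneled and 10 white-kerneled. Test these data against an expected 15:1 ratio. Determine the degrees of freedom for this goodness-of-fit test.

1

A goodness-of-fit test with 2 phenotype classes has df = 2 − 1 = 1.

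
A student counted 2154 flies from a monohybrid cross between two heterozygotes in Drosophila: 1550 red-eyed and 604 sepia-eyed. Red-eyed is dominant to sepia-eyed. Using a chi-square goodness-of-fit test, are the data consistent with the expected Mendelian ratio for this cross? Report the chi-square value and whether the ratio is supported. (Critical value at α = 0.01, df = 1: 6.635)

For a monohybrid cross between heterozygotes with complete dominance, the expected phenotypic ratio is 3:1.
Under the 3:1 hypothesis (Σ ratio = 4, N = 2154):
  red-eyed: 2154 × 3/4 = 1615.5
  sepia-eyed: 2154 × 1/4 = 538.5
χ² = Σ (O − E)² / E
  red-eyed: (1550 − 1615.5)² / 1615.5 = 2.6557
  sepia-eyed: (604 − 538.5)² / 538.5 = 7.9670
χ² = 2.6557 + 7.9670 = 10.6227 ≈ 10.623
Degrees of freedom = 2 − 1 = 1; critical value at α = 0.01 is 6.635.
Since 10.623 > 6.635, we reject the null hypothesis — the data do not fit the 3:1 ratio.

10.623; not consistent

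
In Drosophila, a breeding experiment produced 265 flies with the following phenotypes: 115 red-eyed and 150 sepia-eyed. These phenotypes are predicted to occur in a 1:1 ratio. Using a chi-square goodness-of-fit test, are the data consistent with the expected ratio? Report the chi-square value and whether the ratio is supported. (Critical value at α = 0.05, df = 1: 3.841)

Total ratio parts = 2. Expected numbers out of 265:
  red-eyed: 265 × 1/2 = 132.5
  sepia-eyed: 265 × 1/2 = 132.5
χ² = Σ (O − E)² / E
  red-eyed: (115 − 132.5)² / 132.5 = 2.3113
  sepia-eyed: (150 − 132.5)² / 132.5 = 2.3113
χ² = 2.3113 + 2.3113 = 4.6226 ≈ 4.623
Degrees of freedom = 2 − 1 = 1; critical value at α = 0.05 is 3.841.
Since 4.623 > 3.841, we reject the null hypothesis — the data do not fit the 1:1 ratio.

4.623; not consistent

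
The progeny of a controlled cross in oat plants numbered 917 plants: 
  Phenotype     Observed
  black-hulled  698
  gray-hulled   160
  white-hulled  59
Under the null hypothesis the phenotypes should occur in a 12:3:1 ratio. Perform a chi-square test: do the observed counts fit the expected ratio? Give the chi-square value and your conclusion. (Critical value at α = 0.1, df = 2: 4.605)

Total ratio parts = 16. Expected numbers out of 917:
  black-hulled: 917 × 12/16 = 687.75
  gray-hulled: 917 × 3/16 = 171.9375
  white-hulled: 917 × 1/16 = 57.3125
χ² = Σ (O − E)² / E
  black-hulled: (698 − 687.75)² / 687.75 = 0.1528
  gray-hulled: (160 − 171.9375)² / 171.9375 = 0.8288
  white-hulled: (59 − 57.3125)² / 57.3125 = 0.0497
χ² = 0.1528 + 0.8288 + 0.0497 = 1.0313 ≈ 1.031
Degrees of freedom = 3 − 1 = 2; critical value at α = 0.1 is 4.605.
Since 1.031 < 4.605, we fail to reject the null hypothesis — the data are consistent with the 12:3:1 ratio.

1.031; consistent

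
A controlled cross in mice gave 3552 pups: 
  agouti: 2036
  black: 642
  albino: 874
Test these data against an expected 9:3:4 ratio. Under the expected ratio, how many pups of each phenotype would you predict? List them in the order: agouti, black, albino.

Total ratio parts = 16. Expected numbers out of 3552:
  agouti: 3552 × 9/16 = 1998
  black: 3552 × 3/16 = 666
  albino: 3552 × 4/16 = 888

1998, 666, 888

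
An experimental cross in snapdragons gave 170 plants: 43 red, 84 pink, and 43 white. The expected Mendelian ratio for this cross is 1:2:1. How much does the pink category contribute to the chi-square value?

Expected counts for N = 170 under a 1:2:1 ratio (total parts = 4):
  red: 170 × 1/4 = 42.5
  pink: 170 × 2/4 = 85
  white: 170 × 1/4 = 42.5
Contribution of pink: (84 − 85)² / 85 = 0.0118

0.012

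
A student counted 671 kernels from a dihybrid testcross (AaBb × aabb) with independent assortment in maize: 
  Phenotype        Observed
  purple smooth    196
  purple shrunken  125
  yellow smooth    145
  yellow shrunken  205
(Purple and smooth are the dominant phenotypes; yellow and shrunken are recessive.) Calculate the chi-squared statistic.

27.009

A dihybrid testcross with independent assortment gives a 1:1:1:1 ratio.
Total ratio parts = 4. Expected numbers out of 671:
  purple smooth: 671 × 1/4 = 167.75
  purple shrunken: 671 × 1/4 = 167.75
  yellow smooth: 671 × 1/4 = 167.75
  yellow shrunken: 671 × 1/4 = 167.75
χ² = Σ (O − E)² / E
  purple smooth: (196 − 167.75)² / 167.75 = 4.7575
  purple shrunken: (125 − 167.75)² / 167.75 = 10.8946
  yellow smooth: (145 − 167.75)² / 167.75 = 3.0853
  yellow shrunken: (205 − 167.75)² / 167.75 = 8.2716
χ² = 4.7575 + 10.8946 + 3.0853 + 8.2716 = 27.009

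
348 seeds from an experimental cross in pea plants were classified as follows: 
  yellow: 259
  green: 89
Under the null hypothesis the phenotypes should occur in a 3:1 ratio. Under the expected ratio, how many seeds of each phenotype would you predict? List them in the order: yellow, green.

Under the 3:1 hypothesis (Σ ratio = 4, N = 348):
  yellow: 348 × 3/4 = 261
  green: 348 × 1/4 = 87

261, 87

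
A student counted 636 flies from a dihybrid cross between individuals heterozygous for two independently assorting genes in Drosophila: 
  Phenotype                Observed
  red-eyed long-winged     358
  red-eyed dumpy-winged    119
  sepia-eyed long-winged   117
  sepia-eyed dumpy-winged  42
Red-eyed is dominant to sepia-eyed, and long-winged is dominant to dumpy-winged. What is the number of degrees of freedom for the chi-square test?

3

A dihybrid F₂ with independent assortment and complete dominance at both loci gives a 9:3:3:1 phenotypic ratio.
A goodness-of-fit test with 4 phenotype classes has df = 4 − 1 = 3.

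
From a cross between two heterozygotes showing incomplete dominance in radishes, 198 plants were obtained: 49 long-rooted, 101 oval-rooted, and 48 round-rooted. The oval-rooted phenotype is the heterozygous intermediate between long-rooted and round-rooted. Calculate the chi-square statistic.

0.091

With incomplete dominance, a heterozygote × heterozygote cross gives a 1:2:1 phenotypic ratio.
The 1:2:1 ratio has 4 parts, so with N = 198 the expected counts are:
  long-rooted: 198 × 1/4 = 49.5
  oval-rooted: 198 × 2/4 = 99
  round-rooted: 198 × 1/4 = 49.5
χ² = Σ (O − E)² / E
  long-rooted: (49 − 49.5)² / 49.5 = 0.0051
  oval-rooted: (101 − 99)² / 99 = 0.0404
  round-rooted: (48 − 49.5)² / 49.5 = 0.0455
χ² = 0.0051 + 0.0404 + 0.0455 = 0.091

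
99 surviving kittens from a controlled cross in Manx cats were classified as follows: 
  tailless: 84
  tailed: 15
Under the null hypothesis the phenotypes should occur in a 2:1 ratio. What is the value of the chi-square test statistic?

Expected counts for N = 99 under a 2:1 ratio (total parts = 3):
  tailless: 99 × 2/3 = 66
  tailed: 99 × 1/3 = 33
χ² = Σ (O − E)² / E
  tailless: (84 − 66)² / 66 = 4.9091
  tailed: (15 − 33)² / 33 = 9.8182
χ² = 4.9091 + 9.8182 = 14.7273 ≈ 14.727

14.727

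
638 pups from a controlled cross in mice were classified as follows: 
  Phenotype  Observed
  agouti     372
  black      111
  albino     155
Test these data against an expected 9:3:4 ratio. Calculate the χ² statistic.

Under the 9:3:4 hypothesis (Σ ratio = 16, N = 638):
  agouti: 638 × 9/16 = 358.875
  black: 638 × 3/16 = 119.625
  albino: 638 × 4/16 = 159.5
χ² = Σ (O − E)² / E
  agouti: (372 − 358.875)² / 358.875 = 0.4800
  black: (111 − 119.625)² / 119.625 = 0.6219
  albino: (155 − 159.5)² / 159.5 = 0.1270
χ² = 0.4800 + 0.6219 + 0.1270 = 1.2289 ≈ 1.229

1.229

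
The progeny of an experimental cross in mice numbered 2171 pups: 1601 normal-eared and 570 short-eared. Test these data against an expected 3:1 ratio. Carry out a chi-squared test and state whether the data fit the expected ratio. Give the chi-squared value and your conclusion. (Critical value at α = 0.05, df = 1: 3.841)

Expected counts for N = 2171 under a 3:1 ratio (total parts = 4):
  normal-eared: 2171 × 3/4 = 1628.25
  short-eared: 2171 × 1/4 = 542.75
χ² = Σ (O − E)² / E
  normal-eared: (1601 − 1628.25)² / 1628.25 = 0.4560
  short-eared: (570 − 542.75)² / 542.75 = 1.3681
χ² = 0.4560 + 1.3681 = 1.8241 ≈ 1.824
Degrees of freedom = 2 − 1 = 1; critical value at α = 0.05 is 3.841.
Since 1.824 < 3.841, we fail to reject the null hypothesis — the data are consistent with the 3:1 ratio.

1.824; consistent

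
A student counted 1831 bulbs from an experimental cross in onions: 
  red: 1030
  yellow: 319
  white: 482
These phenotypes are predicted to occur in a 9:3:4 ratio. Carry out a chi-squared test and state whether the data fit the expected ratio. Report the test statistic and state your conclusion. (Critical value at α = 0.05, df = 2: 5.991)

Total ratio parts = 16. Expected numbers out of 1831:
  red: 1831 × 9/16 = 1029.9375
  yellow: 1831 × 3/16 = 343.3125
  white: 1831 × 4/16 = 457.75
χ² = Σ (O − E)² / E
  red: (1030 − 1029.9375)² / 1029.9375 = 0.0000
  yellow: (319 − 343.3125)² / 343.3125 = 1.7217
  white: (482 − 457.75)² / 457.75 = 1.2847
χ² = 0.0000 + 1.7217 + 1.2847 = 3.0064 ≈ 3.006
Degrees of freedom = 3 − 1 = 2; critical value at α = 0.05 is 5.991.
Since 3.006 < 5.991, we fail to reject the null hypothesis — the data are consistent with the 9:3:4 ratio.

3.006; consistent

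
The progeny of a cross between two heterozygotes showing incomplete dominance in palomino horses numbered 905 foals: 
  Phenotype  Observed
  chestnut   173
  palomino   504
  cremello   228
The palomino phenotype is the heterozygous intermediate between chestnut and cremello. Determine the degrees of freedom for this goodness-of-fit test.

2

With incomplete dominance, a heterozygote × heterozygote cross gives a 1:2:1 phenotypic ratio.
A goodness-of-fit test with 3 phenotype classes has df = 3 − 1 = 2.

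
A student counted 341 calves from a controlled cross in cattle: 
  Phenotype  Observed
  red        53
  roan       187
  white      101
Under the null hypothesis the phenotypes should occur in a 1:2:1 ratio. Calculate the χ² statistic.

16.707

Expected counts for N = 341 under a 1:2:1 ratio (total parts = 4):
  red: 341 × 1/4 = 85.25
  roan: 341 × 2/4 = 170.5
  white: 341 × 1/4 = 85.25
χ² = Σ (O − E)² / E
  red: (53 − 85.25)² / 85.25 = 12.2001
  roan: (187 − 170.5)² / 170.5 = 1.5968
  white: (101 − 85.25)² / 85.25 = 2.9098
χ² = 12.2001 + 1.5968 + 2.9098 = 16.7067 ≈ 16.707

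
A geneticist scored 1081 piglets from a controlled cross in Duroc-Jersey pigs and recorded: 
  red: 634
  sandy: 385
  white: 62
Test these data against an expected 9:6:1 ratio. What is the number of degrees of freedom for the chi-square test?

2

A goodness-of-fit test with 3 phenotype classes has df = 3 − 1 = 2.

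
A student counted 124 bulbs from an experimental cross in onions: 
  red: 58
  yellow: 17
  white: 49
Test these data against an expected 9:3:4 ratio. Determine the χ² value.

14.111

Total ratio parts = 16. Expected numbers out of 124:
  red: 124 × 9/16 = 69.75
  yellow: 124 × 3/16 = 23.25
  white: 124 × 4/16 = 31
χ² = Σ (O − E)² / E
  red: (58 − 69.75)² / 69.75 = 1.9794
  yellow: (17 − 23.25)² / 23.25 = 1.6801
  white: (49 − 31)² / 31 = 10.4516
χ² = 1.9794 + 1.6801 + 10.4516 = 14.1111 ≈ 14.111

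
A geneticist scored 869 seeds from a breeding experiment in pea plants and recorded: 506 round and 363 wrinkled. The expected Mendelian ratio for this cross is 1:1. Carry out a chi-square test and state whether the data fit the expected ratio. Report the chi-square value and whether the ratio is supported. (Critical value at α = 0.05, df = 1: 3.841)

23.532; not consistent

The 1:1 ratio has 2 parts, so with N = 869 the expected counts are:
  round: 869 × 1/2 = 434.5
  wrinkled: 869 × 1/2 = 434.5
χ² = Σ (O − E)² / E
  round: (506 − 434.5)² / 434.5 = 11.7658
  wrinkled: (363 − 434.5)² / 434.5 = 11.7658
χ² = 11.7658 + 11.7658 = 23.5316 ≈ 23.532
Degrees of freedom = 2 − 1 = 1; critical value at α = 0.05 is 3.841.
Since 23.532 > 3.841, we reject the null hypothesis — the data do not fit the 1:1 ratio.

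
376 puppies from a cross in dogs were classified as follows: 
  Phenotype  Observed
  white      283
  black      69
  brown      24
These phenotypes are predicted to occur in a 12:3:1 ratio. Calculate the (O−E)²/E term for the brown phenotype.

0.011

Expected counts for N = 376 under a 12:3:1 ratio (total parts = 16):
  white: 376 × 12/16 = 282
  black: 376 × 3/16 = 70.5
  brown: 376 × 1/16 = 23.5
Contribution of brown: (24 − 23.5)² / 23.5 = 0.0106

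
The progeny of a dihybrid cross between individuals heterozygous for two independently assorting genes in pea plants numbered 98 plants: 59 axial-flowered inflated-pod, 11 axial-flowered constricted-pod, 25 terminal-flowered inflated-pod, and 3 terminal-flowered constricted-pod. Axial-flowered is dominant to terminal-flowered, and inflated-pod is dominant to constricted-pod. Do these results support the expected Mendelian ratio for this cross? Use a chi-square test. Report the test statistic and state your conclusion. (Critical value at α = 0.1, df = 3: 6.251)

A dihybrid F₂ with independent assortment and complete dominance at both loci gives a 9:3:3:1 phenotypic ratio.
Under the 9:3:3:1 hypothesis (Σ ratio = 16, N = 98):
  axial-flowered inflated-pod: 98 × 9/16 = 55.125
  axial-flowered constricted-pod: 98 × 3/16 = 18.375
  terminal-flowered inflated-pod: 98 × 3/16 = 18.375
  terminal-flowered constricted-pod: 98 × 1/16 = 6.125
χ² = Σ (O − E)² / E
  axial-flowered inflated-pod: (59 − 55.125)² / 55.125 = 0.2724
  axial-flowered constricted-pod: (11 − 18.375)² / 18.375 = 2.9600
  terminal-flowered inflated-pod: (25 − 18.375)² / 18.375 = 2.3886
  terminal-flowered constricted-pod: (3 − 6.125)² / 6.125 = 1.5944
χ² = 0.2724 + 2.9600 + 2.3886 + 1.5944 = 7.2154 ≈ 7.215
Degrees of freedom = 4 − 1 = 3; critical value at α = 0.1 is 6.251.
Since 7.215 > 6.251, we reject the null hypothesis — the data do not fit the 9:3:3:1 ratio.

7.215; not consistent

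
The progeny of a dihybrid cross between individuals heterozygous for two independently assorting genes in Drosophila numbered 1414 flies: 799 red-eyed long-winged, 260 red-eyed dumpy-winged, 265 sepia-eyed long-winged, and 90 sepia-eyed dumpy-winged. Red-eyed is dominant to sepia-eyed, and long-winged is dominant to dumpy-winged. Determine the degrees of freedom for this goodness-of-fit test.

A dihybrid F₂ with independent assortment and complete dominance at both loci gives a 9:3:3:1 phenotypic ratio.
A goodness-of-fit test with 4 phenotype classes has df = 4 − 1 = 3.

3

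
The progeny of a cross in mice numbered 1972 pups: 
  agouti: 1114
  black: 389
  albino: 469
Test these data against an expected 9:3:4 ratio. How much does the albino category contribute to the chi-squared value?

Under the 9:3:4 hypothesis (Σ ratio = 16, N = 1972):
  agouti: 1972 × 9/16 = 1109.25
  black: 1972 × 3/16 = 369.75
  albino: 1972 × 4/16 = 493
Contribution of albino: (469 − 493)² / 493 = 1.1684

1.168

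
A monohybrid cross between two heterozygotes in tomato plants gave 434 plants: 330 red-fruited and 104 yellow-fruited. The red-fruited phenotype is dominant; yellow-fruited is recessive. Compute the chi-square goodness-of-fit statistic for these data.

0.249

For a monohybrid cross between heterozygotes with complete dominance, the expected phenotypic ratio is 3:1.
Under the 3:1 hypothesis (Σ ratio = 4, N = 434):
  red-fruited: 434 × 3/4 = 325.5
  yellow-fruited: 434 × 1/4 = 108.5
χ² = Σ (O − E)² / E
  red-fruited: (330 − 325.5)² / 325.5 = 0.0622
  yellow-fruited: (104 − 108.5)² / 108.5 = 0.1866
χ² = 0.0622 + 0.1866 = 0.2488 ≈ 0.249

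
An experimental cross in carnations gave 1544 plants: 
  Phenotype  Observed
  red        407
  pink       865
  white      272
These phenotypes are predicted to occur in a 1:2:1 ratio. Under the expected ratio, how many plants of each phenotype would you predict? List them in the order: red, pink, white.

386, 772, 386

Under the 1:2:1 hypothesis (Σ ratio = 4, N = 1544):
  red: 1544 × 1/4 = 386
  pink: 1544 × 2/4 = 772
  white: 1544 × 1/4 = 386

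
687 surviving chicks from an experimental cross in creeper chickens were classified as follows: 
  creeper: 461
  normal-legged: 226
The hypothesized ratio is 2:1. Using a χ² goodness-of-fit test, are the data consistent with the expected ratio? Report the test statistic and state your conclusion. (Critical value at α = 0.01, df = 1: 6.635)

Expected counts for N = 687 under a 2:1 ratio (total parts = 3):
  creeper: 687 × 2/3 = 458
  normal-legged: 687 × 1/3 = 229
χ² = Σ (O − E)² / E
  creeper: (461 − 458)² / 458 = 0.0197
  normal-legged: (226 − 229)² / 229 = 0.0393
χ² = 0.0197 + 0.0393 = 0.059
Degrees of freedom = 2 − 1 = 1; critical value at α = 0.01 is 6.635.
Since 0.059 < 6.635, we fail to reject the null hypothesis — the data are consistent with the 2:1 ratio.

0.059; consistent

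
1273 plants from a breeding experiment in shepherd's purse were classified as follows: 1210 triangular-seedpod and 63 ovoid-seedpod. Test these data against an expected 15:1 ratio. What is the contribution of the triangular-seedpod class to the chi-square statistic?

The 15:1 ratio has 16 parts, so with N = 1273 the expected counts are:
  triangular-seedpod: 1273 × 15/16 = 1193.4375
  ovoid-seedpod: 1273 × 1/16 = 79.5625
Contribution of triangular-seedpod: (1210 − 1193.4375)² / 1193.4375 = 0.2299

0.230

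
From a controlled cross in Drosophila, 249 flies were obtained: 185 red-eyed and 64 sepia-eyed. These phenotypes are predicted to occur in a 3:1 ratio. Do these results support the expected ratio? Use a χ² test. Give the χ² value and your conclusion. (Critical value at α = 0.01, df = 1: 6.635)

0.066; consistent

The 3:1 ratio has 4 parts, so with N = 249 the expected counts are:
  red-eyed: 249 × 3/4 = 186.75
  sepia-eyed: 249 × 1/4 = 62.25
χ² = Σ (O − E)² / E
  red-eyed: (185 − 186.75)² / 186.75 = 0.0164
  sepia-eyed: (64 − 62.25)² / 62.25 = 0.0492
χ² = 0.0164 + 0.0492 = 0.0656 ≈ 0.066
Degrees of freedom = 2 − 1 = 1; critical value at α = 0.01 is 6.635.
Since 0.066 < 6.635, we fail to reject the null hypothesis — the data are consistent with the 3:1 ratio.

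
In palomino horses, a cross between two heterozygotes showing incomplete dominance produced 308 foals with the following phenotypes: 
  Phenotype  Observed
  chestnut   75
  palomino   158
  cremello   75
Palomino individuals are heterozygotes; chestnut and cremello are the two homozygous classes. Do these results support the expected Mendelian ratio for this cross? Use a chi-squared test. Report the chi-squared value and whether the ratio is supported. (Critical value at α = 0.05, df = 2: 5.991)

With incomplete dominance, a heterozygote × heterozygote cross gives a 1:2:1 phenotypic ratio.
The 1:2:1 ratio has 4 parts, so with N = 308 the expected counts are:
  chestnut: 308 × 1/4 = 77
  palomino: 308 × 2/4 = 154
  cremello: 308 × 1/4 = 77
χ² = Σ (O − E)² / E
  chestnut: (75 − 77)² / 77 = 0.0519
  palomino: (158 − 154)² / 154 = 0.1039
  cremello: (75 − 77)² / 77 = 0.0519
χ² = 0.0519 + 0.1039 + 0.0519 = 0.2077 ≈ 0.208
Degrees of freedom = 3 − 1 = 2; critical value at α = 0.05 is 5.991.
Since 0.208 < 5.991, we fail to reject the null hypothesis — the data are consistent with the 1:2:1 ratio.

0.208; consistent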